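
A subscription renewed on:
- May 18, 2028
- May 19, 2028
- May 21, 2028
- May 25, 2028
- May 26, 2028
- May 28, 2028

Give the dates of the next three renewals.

The gap pattern 1, 2, 4, 1, 2 repeats every 3 events.
These are the Thursdays, Fridays and Sundays of each week.
Next Thursday: June 1, 2028.
The following Friday is June 2, 2028.
The following Sunday is June 4, 2028.

June 1, 2028; June 2, 2028; June 4, 2028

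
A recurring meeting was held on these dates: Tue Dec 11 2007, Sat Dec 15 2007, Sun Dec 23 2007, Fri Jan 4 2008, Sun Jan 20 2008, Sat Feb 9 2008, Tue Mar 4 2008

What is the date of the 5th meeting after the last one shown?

The spacing grows by 4 each time: 4, 8, 12, 16, 20, 24 days.
Next gap: 28 days. Tue Mar 4 2008 + 28 days = Tue Apr 1 2008.
Next gap: 32 days. Tue Apr 1 2008 + 32 days = Sat May 3 2008.
Next gap: 36 days. Sat May 3 2008 + 36 days = Sun Jun 8 2008.
Next gap: 40 days. Sun Jun 8 2008 + 40 days = Fri Jul 18 2008.
Next gap: 44 days. Fri Jul 18 2008 + 44 days = Sun Aug 31 2008.

Sun Aug 31 2008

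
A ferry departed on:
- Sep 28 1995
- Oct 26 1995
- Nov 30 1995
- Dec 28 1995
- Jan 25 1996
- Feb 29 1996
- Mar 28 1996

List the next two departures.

Apr 25 1996, May 30 1996

Every date is a Thursday; gaps 28, 35, 28, 28, 35, 28 days.
Each is the last Thursday of its month (at least one falls on the 29th or later, ruling out '4th Thursday').
April 1996 ends with Thursday Apr 25 1996.
May 1996 ends with Thursday May 30 1996.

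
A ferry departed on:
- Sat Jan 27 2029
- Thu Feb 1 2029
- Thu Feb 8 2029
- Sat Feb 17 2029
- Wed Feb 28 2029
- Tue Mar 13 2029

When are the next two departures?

Wed Mar 28 2029, Sat Apr 14 2029

Intervals are 5, 7, 9, 11, 13 days — an arithmetic progression with common difference 2.
Next gap: 15 days. Tue Mar 13 2029 + 15 days = Wed Mar 28 2029.
Next gap: 17 days. Wed Mar 28 2029 + 17 days = Sat Apr 14 2029.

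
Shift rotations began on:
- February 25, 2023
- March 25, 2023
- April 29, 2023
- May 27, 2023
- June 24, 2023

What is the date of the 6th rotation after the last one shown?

All Saturdays; the gaps (28, 35, 28, 28) vary with month length.
This is the last Saturday of each month.
July 2023 ends with Saturday July 29, 2023.
August 2023 ends with Saturday August 26, 2023.
September 2023 ends with Saturday September 30, 2023.
Last Saturday of October 2023: October 28, 2023.
Last Saturday of November 2023: November 25, 2023.
Last Saturday of December 2023: December 30, 2023.

December 30, 2023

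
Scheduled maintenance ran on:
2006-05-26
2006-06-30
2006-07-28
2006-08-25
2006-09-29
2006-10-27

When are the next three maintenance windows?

These are Fridays with 35, 28, 28, 35, 28-day gaps.
Each is the final Friday of its month — 2006-06-30 is past the 28th, so '4th Friday' doesn't fit.
November 2006 ends with Friday 2006-11-24.
December 2006 ends with Friday 2006-12-29.
Last Friday of January 2007: 2007-01-26.

2006-11-24, 2006-12-29, 2007-01-26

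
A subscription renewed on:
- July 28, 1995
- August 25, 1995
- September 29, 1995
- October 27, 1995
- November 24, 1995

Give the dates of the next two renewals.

These are Fridays with 28, 35, 28, 28-day gaps.
Each is the final Friday of its month — September 29, 1995 is past the 28th, so '4th Friday' doesn't fit.
Last Friday of December 1995: December 29, 1995.
January 1996 ends with Friday January 26, 1996.

December 29, 1995; January 26, 1996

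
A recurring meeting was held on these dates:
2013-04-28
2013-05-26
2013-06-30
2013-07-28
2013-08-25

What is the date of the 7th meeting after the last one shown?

2014-03-30

Every date is a Sunday; gaps 28, 35, 28, 28 days.
Each is the last Sunday of its month (at least one falls on the 29th or later, ruling out '4th Sunday').
Last Sunday of September 2013: 2013-09-29.
Last Sunday of October 2013: 2013-10-27.
Last Sunday of November 2013: 2013-11-24.
December 2013 ends with Sunday 2013-12-29.
Last Sunday of January 2014: 2014-01-26.
Last Sunday of February 2014: 2014-02-23.
Last Sunday of March 2014: 2014-03-30.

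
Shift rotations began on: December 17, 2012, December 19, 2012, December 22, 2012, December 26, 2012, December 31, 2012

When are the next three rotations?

The spacing grows by 1 each time: 2, 3, 4, 5 days.
Next gap: 6 days. December 31, 2012 + 6 days = January 6, 2013.
Next gap: 7 days. January 6, 2013 + 7 days = January 13, 2013.
Next gap: 8 days. January 13, 2013 + 8 days = January 21, 2013.

January 6, 2013; January 13, 2013; January 21, 2013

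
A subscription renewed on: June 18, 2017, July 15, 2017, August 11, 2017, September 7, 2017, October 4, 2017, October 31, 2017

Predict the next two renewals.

November 27, 2017; December 24, 2017

The spacing is 27, 27, 27, 27, 27 days — always 27 days.
October 31, 2017 + 27 days = November 27, 2017.
November 27, 2017 + 27 days = December 24, 2017.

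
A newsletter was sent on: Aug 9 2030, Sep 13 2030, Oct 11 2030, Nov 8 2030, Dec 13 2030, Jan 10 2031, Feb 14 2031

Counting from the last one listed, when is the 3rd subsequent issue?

All dates are Fridays, 35, 28, 28, 35, 28, 35 days apart.
Specifically, the 2nd Friday of each month.
2nd Friday of March 2031: Mar 14 2031.
April 2031 — 2nd Friday is Apr 11 2031.
May 2031 — 2nd Friday is May 9 2031.

May 9 2031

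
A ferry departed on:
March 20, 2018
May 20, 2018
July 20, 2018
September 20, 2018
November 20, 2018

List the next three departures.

January 20, 2019; March 20, 2019; May 20, 2019

The day-of-month is always 20 (61, 61, 62, 61 days between events).
So this recurs on the 20th of every 2 months.
Next: January 2019 → January 20, 2019.
March 2019: March 20, 2019.
May 2019: May 20, 2019.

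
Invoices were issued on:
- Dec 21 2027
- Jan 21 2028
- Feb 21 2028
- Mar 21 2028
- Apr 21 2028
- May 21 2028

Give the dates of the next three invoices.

Each date is the 21st; the gaps (31, 31, 29, 31, 30) track the month lengths.
The rule is the 21st of each month.
June 2028: Jun 21 2028.
July 2028: Jul 21 2028.
Next: August 2028 → Aug 21 2028.

Jun 21 2028, Jul 21 2028, Aug 21 2028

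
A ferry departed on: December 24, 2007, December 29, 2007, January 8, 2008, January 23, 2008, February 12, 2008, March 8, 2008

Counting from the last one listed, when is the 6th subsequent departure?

Gaps: 5, 10, 15, 20, 25 days — each gap is 5 larger than the previous one.
Next gap: 30 days. March 8, 2008 + 30 days = April 7, 2008.
Next gap: 35 days. April 7, 2008 + 35 days = May 12, 2008.
Next gap: 40 days. May 12, 2008 + 40 days = June 21, 2008.
Next gap: 45 days. June 21, 2008 + 45 days = August 5, 2008.
Next gap: 50 days. August 5, 2008 + 50 days = September 24, 2008.
Next gap: 55 days. September 24, 2008 + 55 days = November 18, 2008.

November 18, 2008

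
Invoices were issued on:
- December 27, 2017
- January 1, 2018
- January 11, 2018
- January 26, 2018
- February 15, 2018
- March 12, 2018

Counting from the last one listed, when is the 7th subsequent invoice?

January 21, 2019

Intervals are 5, 10, 15, 20, 25 days — an arithmetic progression with common difference 5.
Next gap: 30 days. March 12, 2018 + 30 days = April 11, 2018.
Next gap: 35 days. April 11, 2018 + 35 days = May 16, 2018.
Next gap: 40 days. May 16, 2018 + 40 days = June 25, 2018.
Next gap: 45 days. June 25, 2018 + 45 days = August 9, 2018.
Next gap: 50 days. August 9, 2018 + 50 days = September 28, 2018.
Next gap: 55 days. September 28, 2018 + 55 days = November 22, 2018.
Next gap: 60 days. November 22, 2018 + 60 days = January 21, 2019.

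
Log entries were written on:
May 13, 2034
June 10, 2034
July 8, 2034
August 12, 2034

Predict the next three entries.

September 9, 2034; October 14, 2034; November 11, 2034

All dates are Saturdays, 28, 28, 35 days apart.
Specifically, the 2nd Saturday of each month.
2nd Saturday of September 2034: September 9, 2034.
2nd Saturday of October 2034: October 14, 2034.
2nd Saturday of November 2034: November 11, 2034.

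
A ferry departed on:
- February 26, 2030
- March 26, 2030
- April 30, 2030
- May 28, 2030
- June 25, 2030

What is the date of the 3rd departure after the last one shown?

These are Tuesdays with 28, 35, 28, 28-day gaps.
Each is the final Tuesday of its month — April 30, 2030 is past the 28th, so '4th Tuesday' doesn't fit.
July 2030 ends with Tuesday July 30, 2030.
August 2030 ends with Tuesday August 27, 2030.
September 2030 ends with Tuesday September 24, 2030.

September 24, 2030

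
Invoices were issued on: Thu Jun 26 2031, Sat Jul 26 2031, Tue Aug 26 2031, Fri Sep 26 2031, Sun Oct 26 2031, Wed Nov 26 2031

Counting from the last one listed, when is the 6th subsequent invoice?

The day-of-month is always 26 (30, 31, 31, 30, 31 days between events).
So this recurs on the 26th of each month.
December 2031: Fri Dec 26 2031.
Next: January 2032 → Mon Jan 26 2032.
Next: February 2032 → Thu Feb 26 2032.
March 2032: Fri Mar 26 2032.
Next: April 2032 → Mon Apr 26 2032.
May 2032: Wed May 26 2032.

Wed May 26 2032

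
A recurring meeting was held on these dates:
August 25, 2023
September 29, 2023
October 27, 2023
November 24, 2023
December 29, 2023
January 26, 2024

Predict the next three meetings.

These are Fridays with 35, 28, 28, 35, 28-day gaps.
Each is the final Friday of its month — September 29, 2023 is past the 28th, so '4th Friday' doesn't fit.
Last Friday of February 2024: February 23, 2024.
March 2024 ends with Friday March 29, 2024.
Last Friday of April 2024: April 26, 2024.

February 23, 2024; March 29, 2024; April 26, 2024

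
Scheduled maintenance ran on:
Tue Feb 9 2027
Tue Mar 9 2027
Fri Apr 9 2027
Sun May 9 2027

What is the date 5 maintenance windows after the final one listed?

Gaps: 28, 31, 30 days — not constant. Every event is on the 9th of the month.
Pattern: the 9th of each month.
Next: June 2027 → Wed Jun 9 2027.
Next: July 2027 → Fri Jul 9 2027.
August 2027: Mon Aug 9 2027.
Next: September 2027 → Thu Sep 9 2027.
October 2027: Sat Oct 9 2027.

Sat Oct 9 2027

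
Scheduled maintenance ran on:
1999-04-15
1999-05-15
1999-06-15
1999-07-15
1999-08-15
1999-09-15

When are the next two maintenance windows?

1999-10-15, 1999-11-15

Gaps: 30, 31, 30, 31, 31 days — not constant. Every event is on the 15th of the month.
Pattern: the 15th of each month.
Next: October 1999 → 1999-10-15.
November 1999: 1999-11-15.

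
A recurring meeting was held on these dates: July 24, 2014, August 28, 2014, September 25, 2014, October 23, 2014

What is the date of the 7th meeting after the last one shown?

These are Thursdays at 28- or 35-day spacing (35, 28, 28).
The pattern: 4th Thursday of the month.
4th Thursday of November 2014: November 27, 2014.
December 2014 — 4th Thursday is December 25, 2014.
January 2015 — 4th Thursday is January 22, 2015.
4th Thursday of February 2015: February 26, 2015.
March 2015 — 4th Thursday is March 26, 2015.
4th Thursday of April 2015: April 23, 2015.
4th Thursday of May 2015: May 28, 2015.

May 28, 2015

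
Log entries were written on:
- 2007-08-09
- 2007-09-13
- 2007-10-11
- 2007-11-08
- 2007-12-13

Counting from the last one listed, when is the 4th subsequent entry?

Gaps: 35, 28, 28, 35 days — a mix of 28 and 35. Every date is a Thursday.
Each is the 2nd Thursday of its month.
January 2008 — 2nd Thursday is 2008-01-10.
2nd Thursday of February 2008: 2008-02-14.
2nd Thursday of March 2008: 2008-03-13.
April 2008 — 2nd Thursday is 2008-04-10.

2008-04-10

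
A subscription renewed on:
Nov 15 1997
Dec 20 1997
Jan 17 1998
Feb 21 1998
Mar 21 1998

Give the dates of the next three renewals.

Apr 18 1998, May 16 1998, Jun 20 1998

These are Saturdays at 28- or 35-day spacing (35, 28, 35, 28).
The pattern: 3rd Saturday of the month.
April 1998 — 3rd Saturday is Apr 18 1998.
May 1998 — 3rd Saturday is May 16 1998.
June 1998 — 3rd Saturday is Jun 20 1998.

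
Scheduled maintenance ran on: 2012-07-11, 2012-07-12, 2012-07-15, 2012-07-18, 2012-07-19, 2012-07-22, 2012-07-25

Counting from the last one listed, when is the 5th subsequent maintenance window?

Every event lands on a Wednesday or Thursday or Sunday (gaps cycle 1, 3, 3, 1, 3, 3).
So the schedule is: every Wednesday, Thursday and Sunday.
Next Thursday: 2012-07-26.
The following Sunday is 2012-07-29.
Next Wednesday: 2012-08-01.
The following Thursday is 2012-08-02.
Next Sunday: 2012-08-05.

2012-08-05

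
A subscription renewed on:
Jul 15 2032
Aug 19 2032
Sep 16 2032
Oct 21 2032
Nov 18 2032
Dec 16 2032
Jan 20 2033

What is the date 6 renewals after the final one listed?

These are Thursdays at 28- or 35-day spacing (35, 28, 35, 28, 28, 35).
The pattern: 3rd Thursday of the month.
February 2033 — 3rd Thursday is Feb 17 2033.
3rd Thursday of March 2033: Mar 17 2033.
3rd Thursday of April 2033: Apr 21 2033.
May 2033 — 3rd Thursday is May 19 2033.
June 2033 — 3rd Thursday is Jun 16 2033.
3rd Thursday of July 2033: Jul 21 2033.

Jul 21 2033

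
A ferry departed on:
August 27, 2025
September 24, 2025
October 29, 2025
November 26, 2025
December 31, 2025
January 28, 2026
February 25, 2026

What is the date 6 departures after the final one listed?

August 26, 2026

All Wednesdays; the gaps (28, 35, 28, 35, 28, 28) vary with month length.
This is the last Wednesday of each month.
Last Wednesday of March 2026: March 25, 2026.
April 2026 ends with Wednesday April 29, 2026.
Last Wednesday of May 2026: May 27, 2026.
June 2026 ends with Wednesday June 24, 2026.
Last Wednesday of July 2026: July 29, 2026.
Last Wednesday of August 2026: August 26, 2026.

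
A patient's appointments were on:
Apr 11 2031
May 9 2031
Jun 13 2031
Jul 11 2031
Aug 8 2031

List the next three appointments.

Sep 12 2031, Oct 10 2031, Nov 14 2031

All dates are Fridays, 28, 35, 28, 28 days apart.
Specifically, the 2nd Friday of each month.
September 2031 — 2nd Friday is Sep 12 2031.
2nd Friday of October 2031: Oct 10 2031.
November 2031 — 2nd Friday is Nov 14 2031.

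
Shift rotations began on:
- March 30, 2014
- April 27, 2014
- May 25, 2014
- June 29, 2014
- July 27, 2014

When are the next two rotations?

These are Sundays with 28, 28, 35, 28-day gaps.
Each is the final Sunday of its month — March 30, 2014 is past the 28th, so '4th Sunday' doesn't fit.
Last Sunday of August 2014: August 31, 2014.
September 2014 ends with Sunday September 28, 2014.

August 31, 2014; September 28, 2014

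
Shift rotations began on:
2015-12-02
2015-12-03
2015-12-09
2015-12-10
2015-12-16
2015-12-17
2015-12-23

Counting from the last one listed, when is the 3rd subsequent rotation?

2015-12-31

Every event lands on a Wednesday or Thursday (gaps cycle 1, 6, 1, 6, 1, 6).
So the schedule is: every Wednesday and Thursday.
The following Thursday is 2015-12-24.
The following Wednesday is 2015-12-30.
The following Thursday is 2015-12-31.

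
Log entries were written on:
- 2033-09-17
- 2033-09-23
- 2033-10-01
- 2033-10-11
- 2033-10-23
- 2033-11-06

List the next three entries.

2033-11-22, 2033-12-10, 2033-12-30

The spacing grows by 2 each time: 6, 8, 10, 12, 14 days.
Next gap: 16 days. 2033-11-06 + 16 days = 2033-11-22.
Next gap: 18 days. 2033-11-22 + 18 days = 2033-12-10.
Next gap: 20 days. 2033-12-10 + 20 days = 2033-12-30.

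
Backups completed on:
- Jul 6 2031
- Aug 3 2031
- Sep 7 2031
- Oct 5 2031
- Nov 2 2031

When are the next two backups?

Dec 7 2031, Jan 4 2032

All dates are Sundays, 28, 35, 28, 28 days apart.
Specifically, the 1st Sunday of each month.
December 2031 — 1st Sunday is Dec 7 2031.
January 2032 — 1st Sunday is Jan 4 2032.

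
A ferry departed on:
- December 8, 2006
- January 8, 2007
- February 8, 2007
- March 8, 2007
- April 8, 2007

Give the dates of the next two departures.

Gaps: 31, 31, 28, 31 days — not constant. Every event is on the 8th of the month.
Pattern: the 8th of each month.
Next: May 2007 → May 8, 2007.
Next: June 2007 → June 8, 2007.

May 8, 2007; June 8, 2007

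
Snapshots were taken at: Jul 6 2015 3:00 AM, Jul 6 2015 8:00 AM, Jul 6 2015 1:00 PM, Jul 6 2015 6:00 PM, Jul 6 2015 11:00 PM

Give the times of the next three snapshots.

Jul 7 2015 4:00 AM, Jul 7 2015 9:00 AM, Jul 7 2015 2:00 PM

Gaps: 5, 5, 5, 5 hours — each event is 5 hours after the previous one.
Jul 6 2015 11:00 PM + 5 h = Jul 7 2015 4:00 AM.
Jul 7 2015 4:00 AM + 5 h = Jul 7 2015 9:00 AM.
Jul 7 2015 9:00 AM + 5 h = Jul 7 2015 2:00 PM.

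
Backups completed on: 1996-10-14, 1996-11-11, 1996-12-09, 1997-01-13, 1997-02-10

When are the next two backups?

1997-03-10, 1997-04-14

Gaps: 28, 28, 35, 28 days — a mix of 28 and 35. Every date is a Monday.
Each is the 2nd Monday of its month.
2nd Monday of March 1997: 1997-03-10.
2nd Monday of April 1997: 1997-04-14.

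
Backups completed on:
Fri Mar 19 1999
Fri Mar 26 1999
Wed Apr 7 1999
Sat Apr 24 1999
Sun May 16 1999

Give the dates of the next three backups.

Intervals are 7, 12, 17, 22 days — an arithmetic progression with common difference 5.
Next gap: 27 days. Sun May 16 1999 + 27 days = Sat Jun 12 1999.
Next gap: 32 days. Sat Jun 12 1999 + 32 days = Wed Jul 14 1999.
Next gap: 37 days. Wed Jul 14 1999 + 37 days = Fri Aug 20 1999.

Sat Jun 12 1999, Wed Jul 14 1999, Fri Aug 20 1999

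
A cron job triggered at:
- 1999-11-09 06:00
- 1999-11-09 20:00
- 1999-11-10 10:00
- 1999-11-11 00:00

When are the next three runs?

1999-11-11 14:00, 1999-11-12 04:00, 1999-11-12 18:00

The interval is a steady 14 hours (14, 14, 14).
1999-11-11 00:00 + 14 h = 1999-11-11 14:00.
1999-11-11 14:00 + 14 h = 1999-11-12 04:00.
1999-11-12 04:00 + 14 h = 1999-11-12 18:00.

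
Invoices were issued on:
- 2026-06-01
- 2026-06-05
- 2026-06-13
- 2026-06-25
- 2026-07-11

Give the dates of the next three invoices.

Intervals are 4, 8, 12, 16 days — an arithmetic progression with common difference 4.
Next gap: 20 days. 2026-07-11 + 20 days = 2026-07-31.
Next gap: 24 days. 2026-07-31 + 24 days = 2026-08-24.
Next gap: 28 days. 2026-08-24 + 28 days = 2026-09-21.

2026-07-31, 2026-08-24, 2026-09-21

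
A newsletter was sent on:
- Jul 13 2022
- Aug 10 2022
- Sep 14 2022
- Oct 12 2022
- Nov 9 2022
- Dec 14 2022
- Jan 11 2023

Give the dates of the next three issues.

Feb 8 2023, Mar 8 2023, Apr 12 2023

All dates are Wednesdays, 28, 35, 28, 28, 35, 28 days apart.
Specifically, the 2nd Wednesday of each month.
2nd Wednesday of February 2023: Feb 8 2023.
2nd Wednesday of March 2023: Mar 8 2023.
April 2023 — 2nd Wednesday is Apr 12 2023.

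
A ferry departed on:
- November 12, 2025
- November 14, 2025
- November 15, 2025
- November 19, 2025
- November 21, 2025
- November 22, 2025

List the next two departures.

November 26, 2025; November 28, 2025

Every event lands on a Wednesday or Friday or Saturday (gaps cycle 2, 1, 4, 2, 1).
So the schedule is: every Wednesday, Friday and Saturday.
The following Wednesday is November 26, 2025.
The following Friday is November 28, 2025.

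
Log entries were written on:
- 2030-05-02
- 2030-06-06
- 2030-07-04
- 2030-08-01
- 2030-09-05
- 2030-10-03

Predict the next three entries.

These are Thursdays at 28- or 35-day spacing (35, 28, 28, 35, 28).
The pattern: 1st Thursday of the month.
1st Thursday of November 2030: 2030-11-07.
December 2030 — 1st Thursday is 2030-12-05.
January 2031 — 1st Thursday is 2031-01-02.

2030-11-07, 2030-12-05, 2031-01-02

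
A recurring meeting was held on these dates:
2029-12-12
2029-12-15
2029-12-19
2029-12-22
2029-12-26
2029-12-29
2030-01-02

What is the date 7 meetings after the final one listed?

Gaps: 3, 4, 3, 4, 3, 4 days — not constant, but cyclic with period 2.
The events fall on every Wednesday and Saturday.
Next Saturday: 2030-01-05.
Next Wednesday: 2030-01-09.
Next Saturday: 2030-01-12.
The following Wednesday is 2030-01-16.
Next Saturday: 2030-01-19.
Next Wednesday: 2030-01-23.
The following Saturday is 2030-01-26.

2030-01-26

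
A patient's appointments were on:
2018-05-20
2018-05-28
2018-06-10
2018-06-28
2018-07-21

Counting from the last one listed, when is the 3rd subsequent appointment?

The spacing grows by 5 each time: 8, 13, 18, 23 days.
Next gap: 28 days. 2018-07-21 + 28 days = 2018-08-18.
Next gap: 33 days. 2018-08-18 + 33 days = 2018-09-20.
Next gap: 38 days. 2018-09-20 + 38 days = 2018-10-28.

2018-10-28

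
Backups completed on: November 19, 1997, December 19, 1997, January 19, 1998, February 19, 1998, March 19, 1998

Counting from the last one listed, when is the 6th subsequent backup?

September 19, 1998

Gaps: 30, 31, 31, 28 days — not constant. Every event is on the 19th of the month.
Pattern: the 19th of each month.
Next: April 1998 → April 19, 1998.
May 1998: May 19, 1998.
Next: June 1998 → June 19, 1998.
July 1998: July 19, 1998.
Next: August 1998 → August 19, 1998.
Next: September 1998 → September 19, 1998.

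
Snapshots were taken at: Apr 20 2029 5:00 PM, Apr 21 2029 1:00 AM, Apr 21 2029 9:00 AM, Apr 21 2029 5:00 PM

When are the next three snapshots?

The interval is a steady 8 hours (8, 8, 8).
Apr 21 2029 5:00 PM + 8 h = Apr 22 2029 1:00 AM.
Apr 22 2029 1:00 AM + 8 h = Apr 22 2029 9:00 AM.
Apr 22 2029 9:00 AM + 8 h = Apr 22 2029 5:00 PM.

Apr 22 2029 1:00 AM, Apr 22 2029 9:00 AM, Apr 22 2029 5:00 PM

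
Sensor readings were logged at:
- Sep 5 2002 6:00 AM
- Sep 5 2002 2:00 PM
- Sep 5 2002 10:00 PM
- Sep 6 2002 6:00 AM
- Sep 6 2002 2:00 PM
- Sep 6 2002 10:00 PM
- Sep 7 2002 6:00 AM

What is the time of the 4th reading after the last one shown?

Gaps: 8, 8, 8, 8, 8, 8 hours — each event is 8 hours after the previous one.
Sep 7 2002 6:00 AM + 8 h = Sep 7 2002 2:00 PM.
Sep 7 2002 2:00 PM + 8 h = Sep 7 2002 10:00 PM.
Sep 7 2002 10:00 PM + 8 h = Sep 8 2002 6:00 AM.
Sep 8 2002 6:00 AM + 8 h = Sep 8 2002 2:00 PM.

Sep 8 2002 2:00 PM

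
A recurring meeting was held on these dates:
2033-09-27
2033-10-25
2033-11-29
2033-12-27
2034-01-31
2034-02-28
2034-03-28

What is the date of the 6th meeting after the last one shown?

All Tuesdays; the gaps (28, 35, 28, 35, 28, 28) vary with month length.
This is the last Tuesday of each month.
Last Tuesday of April 2034: 2034-04-25.
May 2034 ends with Tuesday 2034-05-30.
June 2034 ends with Tuesday 2034-06-27.
Last Tuesday of July 2034: 2034-07-25.
August 2034 ends with Tuesday 2034-08-29.
Last Tuesday of September 2034: 2034-09-26.

2034-09-26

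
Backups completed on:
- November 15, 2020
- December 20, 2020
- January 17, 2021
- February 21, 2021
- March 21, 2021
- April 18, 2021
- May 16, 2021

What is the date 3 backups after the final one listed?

Gaps: 35, 28, 35, 28, 28, 28 days — a mix of 28 and 35. Every date is a Sunday.
Each is the 3rd Sunday of its month.
June 2021 — 3rd Sunday is June 20, 2021.
3rd Sunday of July 2021: July 18, 2021.
August 2021 — 3rd Sunday is August 15, 2021.

August 15, 2021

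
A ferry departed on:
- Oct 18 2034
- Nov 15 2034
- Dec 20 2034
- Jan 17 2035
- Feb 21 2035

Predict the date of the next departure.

Mar 21 2035

All dates are Wednesdays, 28, 35, 28, 35 days apart.
Specifically, the 3rd Wednesday of each month.
3rd Wednesday of March 2035: Mar 21 2035.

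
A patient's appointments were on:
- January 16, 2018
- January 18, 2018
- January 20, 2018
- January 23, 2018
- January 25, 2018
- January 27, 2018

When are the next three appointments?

January 30, 2018; February 1, 2018; February 3, 2018

Gaps: 2, 2, 3, 2, 2 days — not constant, but cyclic with period 3.
The events fall on every Tuesday, Thursday and Saturday.
Next Tuesday: January 30, 2018.
Next Thursday: February 1, 2018.
Next Saturday: February 3, 2018.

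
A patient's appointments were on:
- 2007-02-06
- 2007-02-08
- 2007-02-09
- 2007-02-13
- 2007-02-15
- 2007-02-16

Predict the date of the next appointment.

2007-02-20

The gap pattern 2, 1, 4, 2, 1 repeats every 3 events.
These are the Tuesdays, Thursdays and Fridays of each week.
Next Tuesday: 2007-02-20.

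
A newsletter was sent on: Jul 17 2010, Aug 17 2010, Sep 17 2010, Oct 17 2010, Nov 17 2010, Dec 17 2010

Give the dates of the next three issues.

Jan 17 2011, Feb 17 2011, Mar 17 2011

The day-of-month is always 17 (31, 31, 30, 31, 30 days between events).
So this recurs on the 17th of each month.
Next: January 2011 → Jan 17 2011.
February 2011: Feb 17 2011.
March 2011: Mar 17 2011.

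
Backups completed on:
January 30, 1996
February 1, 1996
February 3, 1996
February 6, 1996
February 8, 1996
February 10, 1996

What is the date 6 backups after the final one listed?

February 24, 1996

Every event lands on a Tuesday or Thursday or Saturday (gaps cycle 2, 2, 3, 2, 2).
So the schedule is: every Tuesday, Thursday and Saturday.
Next Tuesday: February 13, 1996.
The following Thursday is February 15, 1996.
The following Saturday is February 17, 1996.
The following Tuesday is February 20, 1996.
Next Thursday: February 22, 1996.
Next Saturday: February 24, 1996.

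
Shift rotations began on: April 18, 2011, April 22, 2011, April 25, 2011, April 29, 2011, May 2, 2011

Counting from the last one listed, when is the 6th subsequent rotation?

Every event lands on a Monday or Friday (gaps cycle 4, 3, 4, 3).
So the schedule is: every Monday and Friday.
The following Friday is May 6, 2011.
Next Monday: May 9, 2011.
Next Friday: May 13, 2011.
The following Monday is May 16, 2011.
Next Friday: May 20, 2011.
The following Monday is May 23, 2011.

May 23, 2011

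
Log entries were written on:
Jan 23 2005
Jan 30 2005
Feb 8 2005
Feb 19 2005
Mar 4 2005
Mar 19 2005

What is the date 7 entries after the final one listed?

Aug 27 2005

Intervals are 7, 9, 11, 13, 15 days — an arithmetic progression with common difference 2.
Next gap: 17 days. Mar 19 2005 + 17 days = Apr 5 2005.
Next gap: 19 days. Apr 5 2005 + 19 days = Apr 24 2005.
Next gap: 21 days. Apr 24 2005 + 21 days = May 15 2005.
Next gap: 23 days. May 15 2005 + 23 days = Jun 7 2005.
Next gap: 25 days. Jun 7 2005 + 25 days = Jul 2 2005.
Next gap: 27 days. Jul 2 2005 + 27 days = Jul 29 2005.
Next gap: 29 days. Jul 29 2005 + 29 days = Aug 27 2005.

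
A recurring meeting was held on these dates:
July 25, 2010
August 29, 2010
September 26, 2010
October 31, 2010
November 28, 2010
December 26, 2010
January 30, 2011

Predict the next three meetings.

All Sundays; the gaps (35, 28, 35, 28, 28, 35) vary with month length.
This is the last Sunday of each month.
February 2011 ends with Sunday February 27, 2011.
March 2011 ends with Sunday March 27, 2011.
April 2011 ends with Sunday April 24, 2011.

February 27, 2011; March 27, 2011; April 24, 2011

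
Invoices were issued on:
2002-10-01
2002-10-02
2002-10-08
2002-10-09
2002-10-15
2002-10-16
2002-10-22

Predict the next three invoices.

2002-10-23, 2002-10-29, 2002-10-30

Gaps: 1, 6, 1, 6, 1, 6 days — not constant, but cyclic with period 2.
The events fall on every Tuesday and Wednesday.
The following Wednesday is 2002-10-23.
The following Tuesday is 2002-10-29.
The following Wednesday is 2002-10-30.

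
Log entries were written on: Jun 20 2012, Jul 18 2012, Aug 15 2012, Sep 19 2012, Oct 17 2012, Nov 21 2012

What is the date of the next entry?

Gaps: 28, 28, 35, 28, 35 days — a mix of 28 and 35. Every date is a Wednesday.
Each is the 3rd Wednesday of its month.
3rd Wednesday of December 2012: Dec 19 2012.

Dec 19 2012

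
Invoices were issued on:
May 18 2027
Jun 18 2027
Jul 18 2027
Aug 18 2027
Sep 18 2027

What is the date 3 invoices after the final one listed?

Gaps: 31, 30, 31, 31 days — not constant. Every event is on the 18th of the month.
Pattern: the 18th of each month.
October 2027: Oct 18 2027.
November 2027: Nov 18 2027.
Next: December 2027 → Dec 18 2027.

Dec 18 2027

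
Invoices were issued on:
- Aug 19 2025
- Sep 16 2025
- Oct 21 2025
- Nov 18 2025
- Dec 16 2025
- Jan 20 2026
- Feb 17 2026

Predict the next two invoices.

These are Tuesdays at 28- or 35-day spacing (28, 35, 28, 28, 35, 28).
The pattern: 3rd Tuesday of the month.
3rd Tuesday of March 2026: Mar 17 2026.
April 2026 — 3rd Tuesday is Apr 21 2026.

Mar 17 2026, Apr 21 2026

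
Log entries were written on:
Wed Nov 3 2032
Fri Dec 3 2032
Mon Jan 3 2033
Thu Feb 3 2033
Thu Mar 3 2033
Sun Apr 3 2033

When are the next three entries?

The day-of-month is always 3 (30, 31, 31, 28, 31 days between events).
So this recurs on the 3rd of each month.
Next: May 2033 → Tue May 3 2033.
Next: June 2033 → Fri Jun 3 2033.
Next: July 2033 → Sun Jul 3 2033.

Tue May 3 2033, Fri Jun 3 2033, Sun Jul 3 2033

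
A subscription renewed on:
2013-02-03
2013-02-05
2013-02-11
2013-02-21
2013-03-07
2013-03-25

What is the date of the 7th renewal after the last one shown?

Gaps: 2, 6, 10, 14, 18 days — each gap is 4 larger than the previous one.
Next gap: 22 days. 2013-03-25 + 22 days = 2013-04-16.
Next gap: 26 days. 2013-04-16 + 26 days = 2013-05-12.
Next gap: 30 days. 2013-05-12 + 30 days = 2013-06-11.
Next gap: 34 days. 2013-06-11 + 34 days = 2013-07-15.
Next gap: 38 days. 2013-07-15 + 38 days = 2013-08-22.
Next gap: 42 days. 2013-08-22 + 42 days = 2013-10-03.
Next gap: 46 days. 2013-10-03 + 46 days = 2013-11-18.

2013-11-18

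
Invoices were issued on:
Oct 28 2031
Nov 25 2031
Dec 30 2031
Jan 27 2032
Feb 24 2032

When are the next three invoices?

Every date is a Tuesday; gaps 28, 35, 28, 28 days.
Each is the last Tuesday of its month (at least one falls on the 29th or later, ruling out '4th Tuesday').
March 2032 ends with Tuesday Mar 30 2032.
April 2032 ends with Tuesday Apr 27 2032.
May 2032 ends with Tuesday May 25 2032.

Mar 30 2032, Apr 27 2032, May 25 2032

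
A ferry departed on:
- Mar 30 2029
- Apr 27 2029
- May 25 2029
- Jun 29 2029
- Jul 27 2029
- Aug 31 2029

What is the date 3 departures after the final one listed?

Nov 30 2029

Every date is a Friday; gaps 28, 28, 35, 28, 35 days.
Each is the last Friday of its month (at least one falls on the 29th or later, ruling out '4th Friday').
September 2029 ends with Friday Sep 28 2029.
Last Friday of October 2029: Oct 26 2029.
Last Friday of November 2029: Nov 30 2029.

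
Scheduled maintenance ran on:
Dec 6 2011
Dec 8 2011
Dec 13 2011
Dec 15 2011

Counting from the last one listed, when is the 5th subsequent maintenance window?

Jan 3 2012

Every event lands on a Tuesday or Thursday (gaps cycle 2, 5, 2).
So the schedule is: every Tuesday and Thursday.
Next Tuesday: Dec 20 2011.
Next Thursday: Dec 22 2011.
The following Tuesday is Dec 27 2011.
Next Thursday: Dec 29 2011.
Next Tuesday: Jan 3 2012.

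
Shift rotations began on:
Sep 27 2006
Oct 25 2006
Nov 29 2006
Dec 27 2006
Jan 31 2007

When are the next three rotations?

Every date is a Wednesday; gaps 28, 35, 28, 35 days.
Each is the last Wednesday of its month (at least one falls on the 29th or later, ruling out '4th Wednesday').
February 2007 ends with Wednesday Feb 28 2007.
March 2007 ends with Wednesday Mar 28 2007.
April 2007 ends with Wednesday Apr 25 2007.

Feb 28 2007, Mar 28 2007, Apr 25 2007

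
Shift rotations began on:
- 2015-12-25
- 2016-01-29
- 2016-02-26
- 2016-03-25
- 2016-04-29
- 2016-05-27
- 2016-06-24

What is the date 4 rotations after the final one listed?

Every date is a Friday; gaps 35, 28, 28, 35, 28, 28 days.
Each is the last Friday of its month (at least one falls on the 29th or later, ruling out '4th Friday').
July 2016 ends with Friday 2016-07-29.
Last Friday of August 2016: 2016-08-26.
September 2016 ends with Friday 2016-09-30.
Last Friday of October 2016: 2016-10-28.

2016-10-28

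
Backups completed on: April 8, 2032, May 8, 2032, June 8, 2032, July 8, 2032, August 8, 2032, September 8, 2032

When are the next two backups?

Gaps: 30, 31, 30, 31, 31 days — not constant. Every event is on the 8th of the month.
Pattern: the 8th of each month.
Next: October 2032 → October 8, 2032.
Next: November 2032 → November 8, 2032.

October 8, 2032; November 8, 2032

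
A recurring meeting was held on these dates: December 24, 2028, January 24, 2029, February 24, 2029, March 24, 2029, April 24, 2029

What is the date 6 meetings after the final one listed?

October 24, 2029

Each date is the 24th; the gaps (31, 31, 28, 31) track the month lengths.
The rule is the 24th of each month.
May 2029: May 24, 2029.
June 2029: June 24, 2029.
July 2029: July 24, 2029.
August 2029: August 24, 2029.
Next: September 2029 → September 24, 2029.
October 2029: October 24, 2029.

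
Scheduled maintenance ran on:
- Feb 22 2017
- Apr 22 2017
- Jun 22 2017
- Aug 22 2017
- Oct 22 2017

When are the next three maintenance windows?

Gaps: 59, 61, 61, 61 days — not constant. Every event is on the 22nd of the month.
Pattern: the 22nd of every 2 months.
Next: December 2017 → Dec 22 2017.
February 2018: Feb 22 2018.
April 2018: Apr 22 2018.

Dec 22 2017, Feb 22 2018, Apr 22 2018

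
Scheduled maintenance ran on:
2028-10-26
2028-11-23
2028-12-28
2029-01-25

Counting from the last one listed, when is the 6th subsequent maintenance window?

2029-07-26

Gaps: 28, 35, 28 days — a mix of 28 and 35. Every date is a Thursday.
Each is the 4th Thursday of its month.
February 2029 — 4th Thursday is 2029-02-22.
March 2029 — 4th Thursday is 2029-03-22.
April 2029 — 4th Thursday is 2029-04-26.
May 2029 — 4th Thursday is 2029-05-24.
4th Thursday of June 2029: 2029-06-28.
July 2029 — 4th Thursday is 2029-07-26.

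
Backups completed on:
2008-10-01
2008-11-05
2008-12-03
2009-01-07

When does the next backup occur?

2009-02-04

These are Wednesdays at 28- or 35-day spacing (35, 28, 35).
The pattern: 1st Wednesday of the month.
February 2009 — 1st Wednesday is 2009-02-04.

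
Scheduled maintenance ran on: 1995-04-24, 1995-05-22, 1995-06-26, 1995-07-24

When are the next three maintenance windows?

These are Mondays at 28- or 35-day spacing (28, 35, 28).
The pattern: 4th Monday of the month.
August 1995 — 4th Monday is 1995-08-28.
September 1995 — 4th Monday is 1995-09-25.
October 1995 — 4th Monday is 1995-10-23.

1995-08-28, 1995-09-25, 1995-10-23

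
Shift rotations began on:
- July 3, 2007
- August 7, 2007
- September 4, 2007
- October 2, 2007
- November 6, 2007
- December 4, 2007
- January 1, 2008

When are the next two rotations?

February 5, 2008; March 4, 2008

These are Tuesdays at 28- or 35-day spacing (35, 28, 28, 35, 28, 28).
The pattern: 1st Tuesday of the month.
1st Tuesday of February 2008: February 5, 2008.
1st Tuesday of March 2008: March 4, 2008.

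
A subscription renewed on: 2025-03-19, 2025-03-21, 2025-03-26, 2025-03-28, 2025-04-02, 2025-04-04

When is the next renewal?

2025-04-09

The gap pattern 2, 5, 2, 5, 2 repeats every 2 events.
These are the Wednesdays and Fridays of each week.
Next Wednesday: 2025-04-09.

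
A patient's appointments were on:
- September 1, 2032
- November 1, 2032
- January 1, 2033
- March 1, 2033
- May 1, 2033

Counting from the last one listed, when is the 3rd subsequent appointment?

November 1, 2033

Each date is the 1st; the gaps (61, 61, 59, 61) track the month lengths.
The rule is the 1st of every 2 months.
Next: July 2033 → July 1, 2033.
September 2033: September 1, 2033.
November 2033: November 1, 2033.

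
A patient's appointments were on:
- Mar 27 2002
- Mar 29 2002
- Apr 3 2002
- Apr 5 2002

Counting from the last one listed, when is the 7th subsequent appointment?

May 1 2002

The gap pattern 2, 5, 2 repeats every 2 events.
These are the Wednesdays and Fridays of each week.
Next Wednesday: Apr 10 2002.
The following Friday is Apr 12 2002.
The following Wednesday is Apr 17 2002.
The following Friday is Apr 19 2002.
The following Wednesday is Apr 24 2002.
Next Friday: Apr 26 2002.
The following Wednesday is May 1 2002.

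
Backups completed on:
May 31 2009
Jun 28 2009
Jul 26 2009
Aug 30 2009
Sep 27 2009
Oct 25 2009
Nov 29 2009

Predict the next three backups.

Dec 27 2009, Jan 31 2010, Feb 28 2010

Every date is a Sunday; gaps 28, 28, 35, 28, 28, 35 days.
Each is the last Sunday of its month (at least one falls on the 29th or later, ruling out '4th Sunday').
Last Sunday of December 2009: Dec 27 2009.
Last Sunday of January 2010: Jan 31 2010.
Last Sunday of February 2010: Feb 28 2010.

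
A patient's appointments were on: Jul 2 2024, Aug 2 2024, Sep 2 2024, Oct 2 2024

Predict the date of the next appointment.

Nov 2 2024

Each date is the 2nd; the gaps (31, 31, 30) track the month lengths.
The rule is the 2nd of each month.
Next: November 2024 → Nov 2 2024.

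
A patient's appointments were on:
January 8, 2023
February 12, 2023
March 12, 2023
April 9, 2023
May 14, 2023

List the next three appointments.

June 11, 2023; July 9, 2023; August 13, 2023

These are Sundays at 28- or 35-day spacing (35, 28, 28, 35).
The pattern: 2nd Sunday of the month.
June 2023 — 2nd Sunday is June 11, 2023.
July 2023 — 2nd Sunday is July 9, 2023.
2nd Sunday of August 2023: August 13, 2023.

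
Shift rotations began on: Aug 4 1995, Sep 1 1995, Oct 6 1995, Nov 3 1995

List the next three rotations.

All dates are Fridays, 28, 35, 28 days apart.
Specifically, the 1st Friday of each month.
1st Friday of December 1995: Dec 1 1995.
January 1996 — 1st Friday is Jan 5 1996.
February 1996 — 1st Friday is Feb 2 1996.

Dec 1 1995, Jan 5 1996, Feb 2 1996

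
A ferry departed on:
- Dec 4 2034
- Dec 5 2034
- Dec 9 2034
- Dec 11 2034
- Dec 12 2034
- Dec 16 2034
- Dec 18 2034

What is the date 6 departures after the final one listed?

Gaps: 1, 4, 2, 1, 4, 2 days — not constant, but cyclic with period 3.
The events fall on every Monday, Tuesday and Saturday.
The following Tuesday is Dec 19 2034.
The following Saturday is Dec 23 2034.
The following Monday is Dec 25 2034.
The following Tuesday is Dec 26 2034.
Next Saturday: Dec 30 2034.
The following Monday is Jan 1 2035.

Jan 1 2035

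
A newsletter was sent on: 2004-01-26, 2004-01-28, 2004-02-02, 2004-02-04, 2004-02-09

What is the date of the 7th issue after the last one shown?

2004-03-03

Gaps: 2, 5, 2, 5 days — not constant, but cyclic with period 2.
The events fall on every Monday and Wednesday.
The following Wednesday is 2004-02-11.
Next Monday: 2004-02-16.
Next Wednesday: 2004-02-18.
Next Monday: 2004-02-23.
The following Wednesday is 2004-02-25.
Next Monday: 2004-03-01.
Next Wednesday: 2004-03-03.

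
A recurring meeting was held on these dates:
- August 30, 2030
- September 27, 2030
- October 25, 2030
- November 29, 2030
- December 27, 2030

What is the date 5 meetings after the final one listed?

May 30, 2031

These are Fridays with 28, 28, 35, 28-day gaps.
Each is the final Friday of its month — August 30, 2030 is past the 28th, so '4th Friday' doesn't fit.
Last Friday of January 2031: January 31, 2031.
February 2031 ends with Friday February 28, 2031.
Last Friday of March 2031: March 28, 2031.
April 2031 ends with Friday April 25, 2031.
May 2031 ends with Friday May 30, 2031.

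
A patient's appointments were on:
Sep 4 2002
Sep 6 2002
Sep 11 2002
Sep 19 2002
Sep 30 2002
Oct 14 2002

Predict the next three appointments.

Oct 31 2002, Nov 20 2002, Dec 13 2002

Gaps: 2, 5, 8, 11, 14 days — each gap is 3 larger than the previous one.
Next gap: 17 days. Oct 14 2002 + 17 days = Oct 31 2002.
Next gap: 20 days. Oct 31 2002 + 20 days = Nov 20 2002.
Next gap: 23 days. Nov 20 2002 + 23 days = Dec 13 2002.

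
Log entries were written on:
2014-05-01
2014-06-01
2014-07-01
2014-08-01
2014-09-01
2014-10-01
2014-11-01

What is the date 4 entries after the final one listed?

Gaps: 31, 30, 31, 31, 30, 31 days — not constant. Every event is on the 1st of the month.
Pattern: the 1st of each month.
December 2014: 2014-12-01.
Next: January 2015 → 2015-01-01.
Next: February 2015 → 2015-02-01.
March 2015: 2015-03-01.

2015-03-01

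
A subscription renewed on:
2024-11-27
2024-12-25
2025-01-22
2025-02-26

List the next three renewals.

Gaps: 28, 28, 35 days — a mix of 28 and 35. Every date is a Wednesday.
Each is the 4th Wednesday of its month.
4th Wednesday of March 2025: 2025-03-26.
April 2025 — 4th Wednesday is 2025-04-23.
4th Wednesday of May 2025: 2025-05-28.

2025-03-26, 2025-04-23, 2025-05-28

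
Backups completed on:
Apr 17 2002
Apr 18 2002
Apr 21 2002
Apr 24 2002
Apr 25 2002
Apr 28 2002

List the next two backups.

May 1 2002, May 2 2002

Gaps: 1, 3, 3, 1, 3 days — not constant, but cyclic with period 3.
The events fall on every Wednesday, Thursday and Sunday.
The following Wednesday is May 1 2002.
The following Thursday is May 2 2002.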